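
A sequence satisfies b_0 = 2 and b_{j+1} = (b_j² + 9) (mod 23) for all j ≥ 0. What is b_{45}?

22

Listing terms: b_0 = 2,  b_1 = 13,  b_2 = 17,  b_3 = 22,  b_4 = 10,  b_5 = 17.
Since b_5 = b_2 = 17, the sequence is eventually periodic: after a pre-period of length 2 it cycles with period 3.
For j ≥ 2, b_j depends only on (j - 2) mod 3. (45 - 2) mod 3 = 1, so b_{45} = b_3 = 22.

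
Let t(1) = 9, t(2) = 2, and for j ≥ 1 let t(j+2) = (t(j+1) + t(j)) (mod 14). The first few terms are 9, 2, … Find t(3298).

Computing terms: t(1) = 9; t(2) = 2; t(3) = 11; t(4) = 13; t(5) = 10; t(6) = 9; t(7) = 5; t(8) = 0; t(9) = 5; t(10) = 5; t(11) = 10; t(12) = 1; t(13) = 11; t(14) = 12; t(15) = 9; t(16) = 7; t(17) = 2; t(18) = 9; t(19) = 11; t(20) = 6; t(21) = 3; t(22) = 9; t(23) = 12; t(24) = 7; t(25) = 5; t(26) = 12; t(27) = 3; t(28) = 1; t(29) = 4; t(30) = 5; t(31) = 9; t(32) = 0; t(33) = 9; t(34) = 9; t(35) = 4; t(36) = 13; t(37) = 3; t(38) = 2; t(39) = 5; t(40) = 7; t(41) = 12; t(42) = 5; t(43) = 3; t(44) = 8; t(45) = 11; t(46) = 5; t(47) = 2; t(48) = 7; t(49) = 9; t(50) = 2.
Since (t(49), t(50)) = (t(1), t(2)) = (9, 2) (two consecutive terms determine the rest), the sequence is periodic with period 48.
(3298 - 1) mod 48 = 33, so t(3298) = t(34) = 9.

9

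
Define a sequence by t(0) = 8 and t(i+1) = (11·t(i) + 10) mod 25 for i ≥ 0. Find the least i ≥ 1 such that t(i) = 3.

We have t(0) = 8, t(1) = 23, t(2) = 13, t(3) = 3, t(4) = 18, t(5) = 8.
Since t(5) = t(0) = 8, the sequence is periodic with period 5.
The value 3 first appears (with i ≥ 1) at t(3).

3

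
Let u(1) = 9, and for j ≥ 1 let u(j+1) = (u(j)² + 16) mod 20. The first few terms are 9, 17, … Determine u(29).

u(1) = 9, u(2) = 17, u(3) = 5, u(4) = 1, u(5) = 17.
Since u(5) = u(2) = 17, the sequence is eventually periodic: after a pre-period of length 1 it cycles with period 3.
For j ≥ 2, u(j) depends only on (j - 2) mod 3. (29 - 2) mod 3 = 0, so u(29) = u(2) = 17.

17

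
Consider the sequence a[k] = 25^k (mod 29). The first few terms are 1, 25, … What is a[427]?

1

We have a[0] = 1,  a[1] = 25,  a[2] = 16,  a[3] = 23,  a[4] = 24,  a[5] = 20,  a[6] = 7,  a[7] = 1.
The sequence repeats with period 7.
So a[427] = a[0 + ((427-0) mod 7)] = a[0] = 1.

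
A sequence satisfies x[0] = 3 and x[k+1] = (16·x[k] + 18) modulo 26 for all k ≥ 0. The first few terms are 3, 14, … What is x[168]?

Computing terms: x[0] = 3,  x[1] = 14,  x[2] = 8,  x[3] = 16,  x[4] = 14.
Since x[4] = x[1] = 14, the sequence is eventually periodic: after a pre-period of length 1 it cycles with period 3.
For k ≥ 1, x[k] depends only on (k - 1) mod 3. (168 - 1) mod 3 = 2, so x[168] = x[3] = 16.

16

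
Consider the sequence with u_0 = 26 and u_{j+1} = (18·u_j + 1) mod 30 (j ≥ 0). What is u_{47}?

25

u_0 = 26, u_1 = 19, u_2 = 13, u_3 = 25, u_4 = 1, u_5 = 19.
Since u_5 = u_1 = 19, the sequence is eventually periodic: after a pre-period of length 1 it cycles with period 4.
For j ≥ 1, u_j depends only on (j - 1) mod 4. (47 - 1) mod 4 = 2, so u_{47} = u_3 = 25.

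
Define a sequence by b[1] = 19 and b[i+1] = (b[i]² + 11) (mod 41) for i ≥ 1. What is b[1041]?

Listing terms: b[1] = 19; b[2] = 3; b[3] = 20; b[4] = 1; b[5] = 12; b[6] = 32; b[7] = 10; b[8] = 29; b[9] = 32.
Since b[9] = b[6] = 32, the sequence is eventually periodic: after a pre-period of length 5 it cycles with period 3.
For i ≥ 6, b[i] depends only on (i - 6) mod 3. (1041 - 6) mod 3 = 0, so b[1041] = b[6] = 32.

32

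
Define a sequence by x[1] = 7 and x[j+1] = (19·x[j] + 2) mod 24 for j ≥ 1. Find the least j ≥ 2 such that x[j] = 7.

We have x[1] = 7; x[2] = 15; x[3] = 23; x[4] = 7.
The sequence repeats with period 3.
The value 7 next appears (with j ≥ 2) at x[4].

4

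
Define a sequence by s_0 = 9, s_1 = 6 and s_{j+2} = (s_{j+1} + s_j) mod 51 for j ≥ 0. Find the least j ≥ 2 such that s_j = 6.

We have s_0 = 9, s_1 = 6, s_2 = 15, s_3 = 21, s_4 = 36, s_5 = 6, s_6 = 42, s_7 = 48, s_8 = 39, s_9 = 36, s_{10} = 24, s_{11} = 9, s_{12} = 33, s_{13} = 42, s_{14} = 24, s_{15} = 15, s_{16} = 39, s_{17} = 3, s_{18} = 42, s_{19} = 45, s_{20} = 36, s_{21} = 30, s_{22} = 15, s_{23} = 45, s_{24} = 9, s_{25} = 3, s_{26} = 12, s_{27} = 15, s_{28} = 27, s_{29} = 42, s_{30} = 18, s_{31} = 9, s_{32} = 27, s_{33} = 36, s_{34} = 12, s_{35} = 48, s_{36} = 9, s_{37} = 6.
Since (s_{36}, s_{37}) = (s_0, s_1) = (9, 6) (two consecutive terms determine the rest), the sequence is periodic with period 36.
The value 6 first appears (with j ≥ 2) at s_5.

5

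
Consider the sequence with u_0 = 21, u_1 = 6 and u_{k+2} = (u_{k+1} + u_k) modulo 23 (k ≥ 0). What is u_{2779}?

Computing terms: u_0 = 21,  u_1 = 6,  u_2 = 4,  u_3 = 10,  u_4 = 14,  u_5 = 1,  u_6 = 15,  u_7 = 16,  u_8 = 8,  u_9 = 1,  u_{10} = 9,  u_{11} = 10,  u_{12} = 19,  u_{13} = 6,  u_{14} = 2,  u_{15} = 8,  u_{16} = 10,  u_{17} = 18,  u_{18} = 5,  u_{19} = 0,  u_{20} = 5,  u_{21} = 5,  u_{22} = 10,  u_{23} = 15,  u_{24} = 2,  u_{25} = 17,  u_{26} = 19,  u_{27} = 13,  u_{28} = 9,  u_{29} = 22,  u_{30} = 8,  u_{31} = 7,  u_{32} = 15,  u_{33} = 22,  u_{34} = 14,  u_{35} = 13,  u_{36} = 4,  u_{37} = 17,  u_{38} = 21,  u_{39} = 15,  u_{40} = 13,  u_{41} = 5,  u_{42} = 18,  u_{43} = 0,  u_{44} = 18,  u_{45} = 18,  u_{46} = 13,  u_{47} = 8,  u_{48} = 21,  u_{49} = 6.
The sequence repeats with period 48.
So u_{2779} = u_{0 + ((2779-0) mod 48)} = u_{43} = 0.

0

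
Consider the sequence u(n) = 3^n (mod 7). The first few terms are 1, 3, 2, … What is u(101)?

5

u(0) = 1, u(1) = 3, u(2) = 2, u(3) = 6, u(4) = 4, u(5) = 5, u(6) = 1.
Since u(6) = u(0) = 1, the sequence is periodic with period 6.
So u(101) = u(0 + ((101-0) mod 6)) = u(5) = 5.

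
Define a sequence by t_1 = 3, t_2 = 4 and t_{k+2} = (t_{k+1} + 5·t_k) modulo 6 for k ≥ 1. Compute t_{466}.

Computing terms: t_1 = 3, t_2 = 4, t_3 = 1, t_4 = 3, t_5 = 2, t_6 = 5, t_7 = 3, t_8 = 4.
Since (t_7, t_8) = (t_1, t_2) = (3, 4) (two consecutive terms determine the rest), the sequence is periodic with period 6.
So t_{466} = t_{1 + ((466-1) mod 6)} = t_4 = 3.

3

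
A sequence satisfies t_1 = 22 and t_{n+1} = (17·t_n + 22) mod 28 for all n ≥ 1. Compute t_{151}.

Listing terms: t_1 = 22,  t_2 = 4,  t_3 = 6,  t_4 = 12,  t_5 = 2,  t_6 = 0,  t_7 = 22.
Since t_7 = t_1 = 22, the sequence is periodic with period 6.
So t_{151} = t_{1 + ((151-1) mod 6)} = t_1 = 22.

22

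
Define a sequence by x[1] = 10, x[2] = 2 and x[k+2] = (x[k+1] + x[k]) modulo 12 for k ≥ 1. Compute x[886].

x[1] = 10,  x[2] = 2,  x[3] = 0,  x[4] = 2,  x[5] = 2,  x[6] = 4,  x[7] = 6,  x[8] = 10,  x[9] = 4,  x[10] = 2,  x[11] = 6,  x[12] = 8,  x[13] = 2,  x[14] = 10,  x[15] = 0,  x[16] = 10,  x[17] = 10,  x[18] = 8,  x[19] = 6,  x[20] = 2,  x[21] = 8,  x[22] = 10,  x[23] = 6,  x[24] = 4,  x[25] = 10,  x[26] = 2.
The sequence repeats with period 24.
So x[886] = x[1 + ((886-1) mod 24)] = x[22] = 10.

10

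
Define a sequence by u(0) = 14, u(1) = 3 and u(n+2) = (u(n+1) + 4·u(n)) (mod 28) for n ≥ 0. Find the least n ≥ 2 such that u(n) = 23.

9

u(0) = 14,  u(1) = 3,  u(2) = 3,  u(3) = 15,  u(4) = 27,  u(5) = 3,  u(6) = 27,  u(7) = 11,  u(8) = 7,  u(9) = 23,  u(10) = 23,  u(11) = 3,  u(12) = 11,  u(13) = 23,  u(14) = 11,  u(15) = 19,  u(16) = 7,  u(17) = 27,  u(18) = 27,  u(19) = 23,  u(20) = 19,  u(21) = 27,  u(22) = 19,  u(23) = 15,  u(24) = 7,  u(25) = 11,  u(26) = 11,  u(27) = 27,  u(28) = 15,  u(29) = 11,  u(30) = 15,  u(31) = 3,  u(32) = 7,  u(33) = 19,  u(34) = 19,  u(35) = 11,  u(36) = 3,  u(37) = 19,  u(38) = 3,  u(39) = 23,  u(40) = 7,  u(41) = 15,  u(42) = 15,  u(43) = 19,  u(44) = 23,  u(45) = 15,  u(46) = 23,  u(47) = 27,  u(48) = 7,  u(49) = 3,  u(50) = 3.
Since (u(49), u(50)) = (u(1), u(2)) = (3, 3) (two consecutive terms determine the rest), the sequence is eventually periodic: after a pre-period of length 1 it cycles with period 48.
The value 23 first appears (with n ≥ 2) at u(9).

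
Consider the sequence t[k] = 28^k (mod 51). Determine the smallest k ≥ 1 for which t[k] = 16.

t[0] = 1,  t[1] = 28,  t[2] = 19,  t[3] = 22,  t[4] = 4,  t[5] = 10,  t[6] = 25,  t[7] = 37,  t[8] = 16,  t[9] = 40,  t[10] = 49,  t[11] = 46,  t[12] = 13,  t[13] = 7,  t[14] = 43,  t[15] = 31,  t[16] = 1.
The sequence repeats with period 16.
The value 16 first appears (with k ≥ 1) at t[8].

8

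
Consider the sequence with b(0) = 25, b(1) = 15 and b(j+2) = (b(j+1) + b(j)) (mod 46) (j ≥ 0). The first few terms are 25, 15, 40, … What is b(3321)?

We have b(0) = 25, b(1) = 15, b(2) = 40, b(3) = 9, b(4) = 3, b(5) = 12, b(6) = 15, b(7) = 27, b(8) = 42, b(9) = 23, b(10) = 19, b(11) = 42, b(12) = 15, b(13) = 11, b(14) = 26, b(15) = 37, b(16) = 17, b(17) = 8, b(18) = 25, b(19) = 33, b(20) = 12, b(21) = 45, b(22) = 11, b(23) = 10, b(24) = 21, b(25) = 31, b(26) = 6, b(27) = 37, b(28) = 43, b(29) = 34, b(30) = 31, b(31) = 19, b(32) = 4, b(33) = 23, b(34) = 27, b(35) = 4, b(36) = 31, b(37) = 35, b(38) = 20, b(39) = 9, b(40) = 29, b(41) = 38, b(42) = 21, b(43) = 13, b(44) = 34, b(45) = 1, b(46) = 35, b(47) = 36, b(48) = 25, b(49) = 15.
The sequence repeats with period 48.
So b(3321) = b(0 + ((3321-0) mod 48)) = b(9) = 23.

23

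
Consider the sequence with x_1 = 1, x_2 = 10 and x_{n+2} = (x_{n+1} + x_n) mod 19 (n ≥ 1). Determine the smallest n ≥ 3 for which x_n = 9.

7

We have x_1 = 1, x_2 = 10, x_3 = 11, x_4 = 2, x_5 = 13, x_6 = 15, x_7 = 9, x_8 = 5, x_9 = 14, x_{10} = 0, x_{11} = 14, x_{12} = 14, x_{13} = 9, x_{14} = 4, x_{15} = 13, x_{16} = 17, x_{17} = 11, x_{18} = 9, x_{19} = 1, x_{20} = 10.
Since (x_{19}, x_{20}) = (x_1, x_2) = (1, 10) (two consecutive terms determine the rest), the sequence is periodic with period 18.
The value 9 first appears (with n ≥ 3) at x_7.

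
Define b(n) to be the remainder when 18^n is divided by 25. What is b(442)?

24

Computing terms: b(0) = 1, b(1) = 18, b(2) = 24, b(3) = 7, b(4) = 1.
Since b(4) = b(0) = 1, the sequence is periodic with period 4.
So b(442) = b(0 + ((442-0) mod 4)) = b(2) = 24.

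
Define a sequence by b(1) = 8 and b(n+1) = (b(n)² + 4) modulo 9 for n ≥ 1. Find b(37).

8

Computing terms: b(1) = 8,  b(2) = 5,  b(3) = 2,  b(4) = 8.
Since b(4) = b(1) = 8, the sequence is periodic with period 3.
(37 - 1) mod 3 = 0, so b(37) = b(1) = 8.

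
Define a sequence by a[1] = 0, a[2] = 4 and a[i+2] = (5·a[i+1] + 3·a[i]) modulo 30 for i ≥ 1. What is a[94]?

a[1] = 0; a[2] = 4; a[3] = 20; a[4] = 22; a[5] = 20; a[6] = 16; a[7] = 20; a[8] = 28; a[9] = 20; a[10] = 4; a[11] = 20.
Since (a[10], a[11]) = (a[2], a[3]) = (4, 20) (two consecutive terms determine the rest), the sequence is eventually periodic: after a pre-period of length 1 it cycles with period 8.
For i ≥ 2, a[i] depends only on (i - 2) mod 8. (94 - 2) mod 8 = 4, so a[94] = a[6] = 16.

16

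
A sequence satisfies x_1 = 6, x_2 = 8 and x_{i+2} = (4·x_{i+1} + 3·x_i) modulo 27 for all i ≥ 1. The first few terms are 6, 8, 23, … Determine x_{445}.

8

x_1 = 6; x_2 = 8; x_3 = 23; x_4 = 8; x_5 = 20; x_6 = 23; x_7 = 17; x_8 = 2; x_9 = 5; x_{10} = 26; x_{11} = 11; x_{12} = 14; x_{13} = 8; x_{14} = 20.
Since (x_{13}, x_{14}) = (x_4, x_5) = (8, 20) (two consecutive terms determine the rest), the sequence is eventually periodic: after a pre-period of length 3 it cycles with period 9.
For i ≥ 4, x_i depends only on (i - 4) mod 9. (445 - 4) mod 9 = 0, so x_{445} = x_4 = 8.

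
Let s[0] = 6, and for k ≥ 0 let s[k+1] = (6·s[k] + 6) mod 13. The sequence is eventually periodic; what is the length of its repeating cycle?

Computing terms: s[0] = 6, s[1] = 3, s[2] = 11, s[3] = 7, s[4] = 9, s[5] = 8, s[6] = 2, s[7] = 5, s[8] = 10, s[9] = 1, s[10] = 12, s[11] = 0, s[12] = 6.
The sequence repeats with period 12.

12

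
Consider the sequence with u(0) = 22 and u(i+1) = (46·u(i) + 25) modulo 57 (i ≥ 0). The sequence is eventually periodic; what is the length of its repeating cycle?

6

We have u(0) = 22; u(1) = 11; u(2) = 18; u(3) = 55; u(4) = 47; u(5) = 21; u(6) = 22.
The sequence repeats with period 6.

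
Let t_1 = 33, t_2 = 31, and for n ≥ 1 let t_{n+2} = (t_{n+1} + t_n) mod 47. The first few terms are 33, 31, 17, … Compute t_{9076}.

46

t_1 = 33; t_2 = 31; t_3 = 17; t_4 = 1; t_5 = 18; t_6 = 19; t_7 = 37; t_8 = 9; t_9 = 46; t_{10} = 8; t_{11} = 7; t_{12} = 15; t_{13} = 22; t_{14} = 37; t_{15} = 12; t_{16} = 2; t_{17} = 14; t_{18} = 16; t_{19} = 30; t_{20} = 46; t_{21} = 29; t_{22} = 28; t_{23} = 10; t_{24} = 38; t_{25} = 1; t_{26} = 39; t_{27} = 40; t_{28} = 32; t_{29} = 25; t_{30} = 10; t_{31} = 35; t_{32} = 45; t_{33} = 33; t_{34} = 31.
Since (t_{33}, t_{34}) = (t_1, t_2) = (33, 31) (two consecutive terms determine the rest), the sequence is periodic with period 32.
(9076 - 1) mod 32 = 19, so t_{9076} = t_{20} = 46.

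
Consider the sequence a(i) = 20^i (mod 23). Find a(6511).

a(0) = 1,  a(1) = 20,  a(2) = 9,  a(3) = 19,  a(4) = 12,  a(5) = 10,  a(6) = 16,  a(7) = 21,  a(8) = 6,  a(9) = 5,  a(10) = 8,  a(11) = 22,  a(12) = 3,  a(13) = 14,  a(14) = 4,  a(15) = 11,  a(16) = 13,  a(17) = 7,  a(18) = 2,  a(19) = 17,  a(20) = 18,  a(21) = 15,  a(22) = 1.
Since a(22) = a(0) = 1, the sequence is periodic with period 22.
(6511 - 0) mod 22 = 21, so a(6511) = a(21) = 15.

15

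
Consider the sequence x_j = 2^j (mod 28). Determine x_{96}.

Computing terms: x_0 = 1, x_1 = 2, x_2 = 4, x_3 = 8, x_4 = 16, x_5 = 4.
Since x_5 = x_2 = 4, the sequence is eventually periodic: after a pre-period of length 2 it cycles with period 3.
For j ≥ 2, x_j depends only on (j - 2) mod 3. (96 - 2) mod 3 = 1, so x_{96} = x_3 = 8.

8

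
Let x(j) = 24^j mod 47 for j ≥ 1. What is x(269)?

34

Listing terms: x(1) = 24; x(2) = 12; x(3) = 6; x(4) = 3; x(5) = 25; x(6) = 36; x(7) = 18; x(8) = 9; x(9) = 28; x(10) = 14; x(11) = 7; x(12) = 27; x(13) = 37; x(14) = 42; x(15) = 21; x(16) = 34; x(17) = 17; x(18) = 32; x(19) = 16; x(20) = 8; x(21) = 4; x(22) = 2; x(23) = 1; x(24) = 24.
Since x(24) = x(1) = 24, the sequence is periodic with period 23.
So x(269) = x(1 + ((269-1) mod 23)) = x(16) = 34.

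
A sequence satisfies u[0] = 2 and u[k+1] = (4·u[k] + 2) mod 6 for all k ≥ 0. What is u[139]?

Computing terms: u[0] = 2; u[1] = 4; u[2] = 0; u[3] = 2.
The sequence repeats with period 3.
So u[139] = u[0 + ((139-0) mod 3)] = u[1] = 4.

4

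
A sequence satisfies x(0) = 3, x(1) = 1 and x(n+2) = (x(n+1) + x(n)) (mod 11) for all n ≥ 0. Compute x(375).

3

x(0) = 3, x(1) = 1, x(2) = 4, x(3) = 5, x(4) = 9, x(5) = 3, x(6) = 1.
Since (x(5), x(6)) = (x(0), x(1)) = (3, 1) (two consecutive terms determine the rest), the sequence is periodic with period 5.
(375 - 0) mod 5 = 0, so x(375) = x(0) = 3.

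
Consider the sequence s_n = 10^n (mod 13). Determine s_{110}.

s_1 = 10, s_2 = 9, s_3 = 12, s_4 = 3, s_5 = 4, s_6 = 1, s_7 = 10.
The sequence repeats with period 6.
So s_{110} = s_{1 + ((110-1) mod 6)} = s_2 = 9.

9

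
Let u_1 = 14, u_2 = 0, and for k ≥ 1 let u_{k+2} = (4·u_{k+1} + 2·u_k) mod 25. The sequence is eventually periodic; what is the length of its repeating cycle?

We have u_1 = 14,  u_2 = 0,  u_3 = 3,  u_4 = 12,  u_5 = 4,  u_6 = 15,  u_7 = 18,  u_8 = 2,  u_9 = 19,  u_{10} = 5,  u_{11} = 8,  u_{12} = 17,  u_{13} = 9,  u_{14} = 20,  u_{15} = 23,  u_{16} = 7,  u_{17} = 24,  u_{18} = 10,  u_{19} = 13,  u_{20} = 22,  u_{21} = 14,  u_{22} = 0.
The sequence repeats with period 20.

20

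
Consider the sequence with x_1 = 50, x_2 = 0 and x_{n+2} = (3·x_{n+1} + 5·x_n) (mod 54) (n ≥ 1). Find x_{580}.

48

x_1 = 50,  x_2 = 0,  x_3 = 34,  x_4 = 48,  x_5 = 44,  x_6 = 48,  x_7 = 40,  x_8 = 36,  x_9 = 38,  x_{10} = 24,  x_{11} = 46,  x_{12} = 42,  x_{13} = 32,  x_{14} = 36,  x_{15} = 52,  x_{16} = 12,  x_{17} = 26,  x_{18} = 30,  x_{19} = 4,  x_{20} = 0,  x_{21} = 20,  x_{22} = 6,  x_{23} = 10,  x_{24} = 6,  x_{25} = 14,  x_{26} = 18,  x_{27} = 16,  x_{28} = 30,  x_{29} = 8,  x_{30} = 12,  x_{31} = 22,  x_{32} = 18,  x_{33} = 2,  x_{34} = 42,  x_{35} = 28,  x_{36} = 24,  x_{37} = 50,  x_{38} = 0.
Since (x_{37}, x_{38}) = (x_1, x_2) = (50, 0) (two consecutive terms determine the rest), the sequence is periodic with period 36.
So x_{580} = x_{1 + ((580-1) mod 36)} = x_4 = 48.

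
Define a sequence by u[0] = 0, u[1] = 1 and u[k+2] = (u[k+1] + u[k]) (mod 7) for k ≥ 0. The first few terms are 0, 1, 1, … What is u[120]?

0

u[0] = 0,  u[1] = 1,  u[2] = 1,  u[3] = 2,  u[4] = 3,  u[5] = 5,  u[6] = 1,  u[7] = 6,  u[8] = 0,  u[9] = 6,  u[10] = 6,  u[11] = 5,  u[12] = 4,  u[13] = 2,  u[14] = 6,  u[15] = 1,  u[16] = 0,  u[17] = 1.
Since (u[16], u[17]) = (u[0], u[1]) = (0, 1) (two consecutive terms determine the rest), the sequence is periodic with period 16.
(120 - 0) mod 16 = 8, so u[120] = u[8] = 0.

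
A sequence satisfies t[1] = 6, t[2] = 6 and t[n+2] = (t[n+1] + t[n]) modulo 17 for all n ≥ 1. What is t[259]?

t[1] = 6; t[2] = 6; t[3] = 12; t[4] = 1; t[5] = 13; t[6] = 14; t[7] = 10; t[8] = 7; t[9] = 0; t[10] = 7; t[11] = 7; t[12] = 14; t[13] = 4; t[14] = 1; t[15] = 5; t[16] = 6; t[17] = 11; t[18] = 0; t[19] = 11; t[20] = 11; t[21] = 5; t[22] = 16; t[23] = 4; t[24] = 3; t[25] = 7; t[26] = 10; t[27] = 0; t[28] = 10; t[29] = 10; t[30] = 3; t[31] = 13; t[32] = 16; t[33] = 12; t[34] = 11; t[35] = 6; t[36] = 0; t[37] = 6; t[38] = 6.
The sequence repeats with period 36.
(259 - 1) mod 36 = 6, so t[259] = t[7] = 10.

10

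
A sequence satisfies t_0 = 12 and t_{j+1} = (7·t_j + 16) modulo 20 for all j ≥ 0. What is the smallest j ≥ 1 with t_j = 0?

1

t_0 = 12; t_1 = 0; t_2 = 16; t_3 = 8; t_4 = 12.
Since t_4 = t_0 = 12, the sequence is periodic with period 4.
The value 0 first appears (with j ≥ 1) at t_1.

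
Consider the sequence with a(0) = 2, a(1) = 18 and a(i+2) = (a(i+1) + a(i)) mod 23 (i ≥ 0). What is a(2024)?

13

a(0) = 2,  a(1) = 18,  a(2) = 20,  a(3) = 15,  a(4) = 12,  a(5) = 4,  a(6) = 16,  a(7) = 20,  a(8) = 13,  a(9) = 10,  a(10) = 0,  a(11) = 10,  a(12) = 10,  a(13) = 20,  a(14) = 7,  a(15) = 4,  a(16) = 11,  a(17) = 15,  a(18) = 3,  a(19) = 18,  a(20) = 21,  a(21) = 16,  a(22) = 14,  a(23) = 7,  a(24) = 21,  a(25) = 5,  a(26) = 3,  a(27) = 8,  a(28) = 11,  a(29) = 19,  a(30) = 7,  a(31) = 3,  a(32) = 10,  a(33) = 13,  a(34) = 0,  a(35) = 13,  a(36) = 13,  a(37) = 3,  a(38) = 16,  a(39) = 19,  a(40) = 12,  a(41) = 8,  a(42) = 20,  a(43) = 5,  a(44) = 2,  a(45) = 7,  a(46) = 9,  a(47) = 16,  a(48) = 2,  a(49) = 18.
Since (a(48), a(49)) = (a(0), a(1)) = (2, 18) (two consecutive terms determine the rest), the sequence is periodic with period 48.
So a(2024) = a(0 + ((2024-0) mod 48)) = a(8) = 13.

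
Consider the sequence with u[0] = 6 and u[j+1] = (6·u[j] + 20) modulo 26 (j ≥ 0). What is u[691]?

We have u[0] = 6,  u[1] = 4,  u[2] = 18,  u[3] = 24,  u[4] = 8,  u[5] = 16,  u[6] = 12,  u[7] = 14,  u[8] = 0,  u[9] = 20,  u[10] = 10,  u[11] = 2,  u[12] = 6.
Since u[12] = u[0] = 6, the sequence is periodic with period 12.
(691 - 0) mod 12 = 7, so u[691] = u[7] = 14.

14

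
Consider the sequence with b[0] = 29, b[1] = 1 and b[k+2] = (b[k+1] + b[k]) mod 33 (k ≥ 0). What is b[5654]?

Computing terms: b[0] = 29; b[1] = 1; b[2] = 30; b[3] = 31; b[4] = 28; b[5] = 26; b[6] = 21; b[7] = 14; b[8] = 2; b[9] = 16; b[10] = 18; b[11] = 1; b[12] = 19; b[13] = 20; b[14] = 6; b[15] = 26; b[16] = 32; b[17] = 25; b[18] = 24; b[19] = 16; b[20] = 7; b[21] = 23; b[22] = 30; b[23] = 20; b[24] = 17; b[25] = 4; b[26] = 21; b[27] = 25; b[28] = 13; b[29] = 5; b[30] = 18; b[31] = 23; b[32] = 8; b[33] = 31; b[34] = 6; b[35] = 4; b[36] = 10; b[37] = 14; b[38] = 24; b[39] = 5; b[40] = 29; b[41] = 1.
Since (b[40], b[41]) = (b[0], b[1]) = (29, 1) (two consecutive terms determine the rest), the sequence is periodic with period 40.
So b[5654] = b[0 + ((5654-0) mod 40)] = b[14] = 6.

6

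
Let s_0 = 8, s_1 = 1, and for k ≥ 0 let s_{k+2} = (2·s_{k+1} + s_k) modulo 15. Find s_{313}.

Computing terms: s_0 = 8; s_1 = 1; s_2 = 10; s_3 = 6; s_4 = 7; s_5 = 5; s_6 = 2; s_7 = 9; s_8 = 5; s_9 = 4; s_{10} = 13; s_{11} = 0; s_{12} = 13; s_{13} = 11; s_{14} = 5; s_{15} = 6; s_{16} = 2; s_{17} = 10; s_{18} = 7; s_{19} = 9; s_{20} = 10; s_{21} = 14; s_{22} = 8; s_{23} = 0; s_{24} = 8; s_{25} = 1.
The sequence repeats with period 24.
(313 - 0) mod 24 = 1, so s_{313} = s_1 = 1.

1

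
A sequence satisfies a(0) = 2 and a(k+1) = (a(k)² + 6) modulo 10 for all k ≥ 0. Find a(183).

Listing terms: a(0) = 2; a(1) = 0; a(2) = 6; a(3) = 2.
The sequence repeats with period 3.
So a(183) = a(0 + ((183-0) mod 3)) = a(0) = 2.

2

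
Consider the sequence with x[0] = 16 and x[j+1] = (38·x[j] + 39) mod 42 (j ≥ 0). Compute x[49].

17

x[0] = 16, x[1] = 17, x[2] = 13, x[3] = 29, x[4] = 7, x[5] = 11, x[6] = 37, x[7] = 17.
Since x[7] = x[1] = 17, the sequence is eventually periodic: after a pre-period of length 1 it cycles with period 6.
For j ≥ 1, x[j] depends only on (j - 1) mod 6. (49 - 1) mod 6 = 0, so x[49] = x[1] = 17.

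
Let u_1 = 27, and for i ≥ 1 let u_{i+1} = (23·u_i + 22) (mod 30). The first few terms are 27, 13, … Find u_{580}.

Listing terms: u_1 = 27, u_2 = 13, u_3 = 21, u_4 = 25, u_5 = 27.
Since u_5 = u_1 = 27, the sequence is periodic with period 4.
So u_{580} = u_{1 + ((580-1) mod 4)} = u_4 = 25.

25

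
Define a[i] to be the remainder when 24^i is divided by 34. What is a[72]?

16

We have a[0] = 1,  a[1] = 24,  a[2] = 32,  a[3] = 20,  a[4] = 4,  a[5] = 28,  a[6] = 26,  a[7] = 12,  a[8] = 16,  a[9] = 10,  a[10] = 2,  a[11] = 14,  a[12] = 30,  a[13] = 6,  a[14] = 8,  a[15] = 22,  a[16] = 18,  a[17] = 24.
Since a[17] = a[1] = 24, the sequence is eventually periodic: after a pre-period of length 1 it cycles with period 16.
For i ≥ 1, a[i] depends only on (i - 1) mod 16. (72 - 1) mod 16 = 7, so a[72] = a[8] = 16.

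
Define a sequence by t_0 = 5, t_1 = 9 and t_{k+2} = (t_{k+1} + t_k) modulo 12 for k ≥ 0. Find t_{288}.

5

Computing terms: t_0 = 5; t_1 = 9; t_2 = 2; t_3 = 11; t_4 = 1; t_5 = 0; t_6 = 1; t_7 = 1; t_8 = 2; t_9 = 3; t_{10} = 5; t_{11} = 8; t_{12} = 1; t_{13} = 9; t_{14} = 10; t_{15} = 7; t_{16} = 5; t_{17} = 0; t_{18} = 5; t_{19} = 5; t_{20} = 10; t_{21} = 3; t_{22} = 1; t_{23} = 4; t_{24} = 5; t_{25} = 9.
The sequence repeats with period 24.
So t_{288} = t_{0 + ((288-0) mod 24)} = t_0 = 5.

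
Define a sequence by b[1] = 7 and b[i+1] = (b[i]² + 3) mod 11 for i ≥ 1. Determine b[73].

4

Listing terms: b[1] = 7,  b[2] = 8,  b[3] = 1,  b[4] = 4,  b[5] = 8.
Since b[5] = b[2] = 8, the sequence is eventually periodic: after a pre-period of length 1 it cycles with period 3.
For i ≥ 2, b[i] depends only on (i - 2) mod 3. (73 - 2) mod 3 = 2, so b[73] = b[4] = 4.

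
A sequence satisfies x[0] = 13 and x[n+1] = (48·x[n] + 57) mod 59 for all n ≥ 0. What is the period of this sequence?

29

x[0] = 13; x[1] = 32; x[2] = 0; x[3] = 57; x[4] = 20; x[5] = 14; x[6] = 21; x[7] = 3; x[8] = 24; x[9] = 29; x[10] = 33; x[11] = 48; x[12] = 1; x[13] = 46; x[14] = 23; x[15] = 40; x[16] = 30; x[17] = 22; x[18] = 51; x[19] = 27; x[20] = 55; x[21] = 42; x[22] = 8; x[23] = 28; x[24] = 44; x[25] = 45; x[26] = 34; x[27] = 37; x[28] = 4; x[29] = 13.
Since x[29] = x[0] = 13, the sequence is periodic with period 29.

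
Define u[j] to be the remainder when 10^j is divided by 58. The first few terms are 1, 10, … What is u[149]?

18

Listing terms: u[0] = 1,  u[1] = 10,  u[2] = 42,  u[3] = 14,  u[4] = 24,  u[5] = 8,  u[6] = 22,  u[7] = 46,  u[8] = 54,  u[9] = 18,  u[10] = 6,  u[11] = 2,  u[12] = 20,  u[13] = 26,  u[14] = 28,  u[15] = 48,  u[16] = 16,  u[17] = 44,  u[18] = 34,  u[19] = 50,  u[20] = 36,  u[21] = 12,  u[22] = 4,  u[23] = 40,  u[24] = 52,  u[25] = 56,  u[26] = 38,  u[27] = 32,  u[28] = 30,  u[29] = 10.
Since u[29] = u[1] = 10, the sequence is eventually periodic: after a pre-period of length 1 it cycles with period 28.
For j ≥ 1, u[j] depends only on (j - 1) mod 28. (149 - 1) mod 28 = 8, so u[149] = u[9] = 18.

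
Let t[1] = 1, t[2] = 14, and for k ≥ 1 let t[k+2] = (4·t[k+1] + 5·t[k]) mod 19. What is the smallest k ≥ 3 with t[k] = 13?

8

t[1] = 1; t[2] = 14; t[3] = 4; t[4] = 10; t[5] = 3; t[6] = 5; t[7] = 16; t[8] = 13; t[9] = 18; t[10] = 4; t[11] = 11; t[12] = 7; t[13] = 7; t[14] = 6; t[15] = 2; t[16] = 0; t[17] = 10; t[18] = 2; t[19] = 1; t[20] = 14.
The sequence repeats with period 18.
The value 13 first appears (with k ≥ 3) at t[8].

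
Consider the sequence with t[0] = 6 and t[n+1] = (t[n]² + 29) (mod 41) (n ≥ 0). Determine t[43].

24

Listing terms: t[0] = 6, t[1] = 24, t[2] = 31, t[3] = 6.
Since t[3] = t[0] = 6, the sequence is periodic with period 3.
(43 - 0) mod 3 = 1, so t[43] = t[1] = 24.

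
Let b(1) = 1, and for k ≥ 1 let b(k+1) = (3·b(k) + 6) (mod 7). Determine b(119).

6

We have b(1) = 1,  b(2) = 2,  b(3) = 5,  b(4) = 0,  b(5) = 6,  b(6) = 3,  b(7) = 1.
Since b(7) = b(1) = 1, the sequence is periodic with period 6.
So b(119) = b(1 + ((119-1) mod 6)) = b(5) = 6.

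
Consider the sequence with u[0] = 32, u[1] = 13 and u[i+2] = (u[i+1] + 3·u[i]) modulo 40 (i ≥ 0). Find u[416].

u[0] = 32; u[1] = 13; u[2] = 29; u[3] = 28; u[4] = 35; u[5] = 39; u[6] = 24; u[7] = 21; u[8] = 13; u[9] = 36; u[10] = 35; u[11] = 23; u[12] = 8; u[13] = 37; u[14] = 21; u[15] = 12; u[16] = 35; u[17] = 31; u[18] = 16; u[19] = 29; u[20] = 37; u[21] = 4; u[22] = 35; u[23] = 7; u[24] = 32; u[25] = 13.
Since (u[24], u[25]) = (u[0], u[1]) = (32, 13) (two consecutive terms determine the rest), the sequence is periodic with period 24.
(416 - 0) mod 24 = 8, so u[416] = u[8] = 13.

13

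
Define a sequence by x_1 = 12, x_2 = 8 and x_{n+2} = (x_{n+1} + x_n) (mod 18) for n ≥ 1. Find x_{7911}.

Computing terms: x_1 = 12, x_2 = 8, x_3 = 2, x_4 = 10, x_5 = 12, x_6 = 4, x_7 = 16, x_8 = 2, x_9 = 0, x_{10} = 2, x_{11} = 2, x_{12} = 4, x_{13} = 6, x_{14} = 10, x_{15} = 16, x_{16} = 8, x_{17} = 6, x_{18} = 14, x_{19} = 2, x_{20} = 16, x_{21} = 0, x_{22} = 16, x_{23} = 16, x_{24} = 14, x_{25} = 12, x_{26} = 8.
Since (x_{25}, x_{26}) = (x_1, x_2) = (12, 8) (two consecutive terms determine the rest), the sequence is periodic with period 24.
(7911 - 1) mod 24 = 14, so x_{7911} = x_{15} = 16.

16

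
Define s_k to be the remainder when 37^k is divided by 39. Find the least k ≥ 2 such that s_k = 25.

Listing terms: s_1 = 37; s_2 = 4; s_3 = 31; s_4 = 16; s_5 = 7; s_6 = 25; s_7 = 28; s_8 = 22; s_9 = 34; s_{10} = 10; s_{11} = 19; s_{12} = 1; s_{13} = 37.
The sequence repeats with period 12.
The value 25 first appears (with k ≥ 2) at s_6.

6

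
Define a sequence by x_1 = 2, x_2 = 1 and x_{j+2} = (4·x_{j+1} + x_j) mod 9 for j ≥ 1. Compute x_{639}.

3

We have x_1 = 2; x_2 = 1; x_3 = 6; x_4 = 7; x_5 = 7; x_6 = 8; x_7 = 3; x_8 = 2; x_9 = 2; x_{10} = 1.
Since (x_9, x_{10}) = (x_1, x_2) = (2, 1) (two consecutive terms determine the rest), the sequence is periodic with period 8.
(639 - 1) mod 8 = 6, so x_{639} = x_7 = 3.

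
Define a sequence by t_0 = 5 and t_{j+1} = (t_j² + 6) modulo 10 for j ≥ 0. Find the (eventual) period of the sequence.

3

Computing terms: t_0 = 5; t_1 = 1; t_2 = 7; t_3 = 5.
Since t_3 = t_0 = 5, the sequence is periodic with period 3.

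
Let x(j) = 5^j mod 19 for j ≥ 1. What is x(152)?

4

Listing terms: x(1) = 5; x(2) = 6; x(3) = 11; x(4) = 17; x(5) = 9; x(6) = 7; x(7) = 16; x(8) = 4; x(9) = 1; x(10) = 5.
Since x(10) = x(1) = 5, the sequence is periodic with period 9.
(152 - 1) mod 9 = 7, so x(152) = x(8) = 4.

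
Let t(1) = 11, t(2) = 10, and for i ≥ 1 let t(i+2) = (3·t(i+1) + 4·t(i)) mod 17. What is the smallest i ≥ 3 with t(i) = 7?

t(1) = 11, t(2) = 10, t(3) = 6, t(4) = 7, t(5) = 11, t(6) = 10.
Since (t(5), t(6)) = (t(1), t(2)) = (11, 10) (two consecutive terms determine the rest), the sequence is periodic with period 4.
The value 7 first appears (with i ≥ 3) at t(4).

4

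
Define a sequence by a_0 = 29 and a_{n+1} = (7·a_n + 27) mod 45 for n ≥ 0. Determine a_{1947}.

11

Listing terms: a_0 = 29, a_1 = 5, a_2 = 17, a_3 = 11, a_4 = 14, a_5 = 35, a_6 = 2, a_7 = 41, a_8 = 44, a_9 = 20, a_{10} = 32, a_{11} = 26, a_{12} = 29.
The sequence repeats with period 12.
So a_{1947} = a_{0 + ((1947-0) mod 12)} = a_3 = 11.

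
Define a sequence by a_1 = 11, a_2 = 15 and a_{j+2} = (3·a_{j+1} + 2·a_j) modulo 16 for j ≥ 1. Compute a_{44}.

7

Computing terms: a_1 = 11, a_2 = 15, a_3 = 3, a_4 = 7, a_5 = 11, a_6 = 15.
Since (a_5, a_6) = (a_1, a_2) = (11, 15) (two consecutive terms determine the rest), the sequence is periodic with period 4.
So a_{44} = a_{1 + ((44-1) mod 4)} = a_4 = 7.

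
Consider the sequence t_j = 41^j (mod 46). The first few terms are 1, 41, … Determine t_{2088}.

Listing terms: t_0 = 1; t_1 = 41; t_2 = 25; t_3 = 13; t_4 = 27; t_5 = 3; t_6 = 31; t_7 = 29; t_8 = 39; t_9 = 35; t_{10} = 9; t_{11} = 1.
The sequence repeats with period 11.
(2088 - 0) mod 11 = 9, so t_{2088} = t_9 = 35.

35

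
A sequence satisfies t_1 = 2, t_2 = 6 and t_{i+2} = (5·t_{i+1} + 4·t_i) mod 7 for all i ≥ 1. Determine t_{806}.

We have t_1 = 2, t_2 = 6, t_3 = 3, t_4 = 4, t_5 = 4, t_6 = 1, t_7 = 0, t_8 = 4, t_9 = 6, t_{10} = 4, t_{11} = 2, t_{12} = 5, t_{13} = 5, t_{14} = 3, t_{15} = 0, t_{16} = 5, t_{17} = 4, t_{18} = 5, t_{19} = 6, t_{20} = 1, t_{21} = 1, t_{22} = 2, t_{23} = 0, t_{24} = 1, t_{25} = 5, t_{26} = 1, t_{27} = 4, t_{28} = 3, t_{29} = 3, t_{30} = 6, t_{31} = 0, t_{32} = 3, t_{33} = 1, t_{34} = 3, t_{35} = 5, t_{36} = 2, t_{37} = 2, t_{38} = 4, t_{39} = 0, t_{40} = 2, t_{41} = 3, t_{42} = 2, t_{43} = 1, t_{44} = 6, t_{45} = 6, t_{46} = 5, t_{47} = 0, t_{48} = 6, t_{49} = 2, t_{50} = 6.
The sequence repeats with period 48.
(806 - 1) mod 48 = 37, so t_{806} = t_{38} = 4.

4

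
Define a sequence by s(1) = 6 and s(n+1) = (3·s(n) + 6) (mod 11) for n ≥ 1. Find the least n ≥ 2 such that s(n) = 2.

2

s(1) = 6; s(2) = 2; s(3) = 1; s(4) = 9; s(5) = 0; s(6) = 6.
The sequence repeats with period 5.
The value 2 first appears (with n ≥ 2) at s(2).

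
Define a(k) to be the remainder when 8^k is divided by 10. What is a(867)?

a(0) = 1; a(1) = 8; a(2) = 4; a(3) = 2; a(4) = 6; a(5) = 8.
Since a(5) = a(1) = 8, the sequence is eventually periodic: after a pre-period of length 1 it cycles with period 4.
For k ≥ 1, a(k) depends only on (k - 1) mod 4. (867 - 1) mod 4 = 2, so a(867) = a(3) = 2.

2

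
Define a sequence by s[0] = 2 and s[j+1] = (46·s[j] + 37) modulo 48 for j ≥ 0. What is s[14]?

We have s[0] = 2,  s[1] = 33,  s[2] = 19,  s[3] = 47,  s[4] = 39,  s[5] = 7,  s[6] = 23,  s[7] = 39.
Since s[7] = s[4] = 39, the sequence is eventually periodic: after a pre-period of length 4 it cycles with period 3.
For j ≥ 4, s[j] depends only on (j - 4) mod 3. (14 - 4) mod 3 = 1, so s[14] = s[5] = 7.

7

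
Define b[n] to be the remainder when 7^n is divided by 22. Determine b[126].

Computing terms: b[0] = 1,  b[1] = 7,  b[2] = 5,  b[3] = 13,  b[4] = 3,  b[5] = 21,  b[6] = 15,  b[7] = 17,  b[8] = 9,  b[9] = 19,  b[10] = 1.
Since b[10] = b[0] = 1, the sequence is periodic with period 10.
(126 - 0) mod 10 = 6, so b[126] = b[6] = 15.

15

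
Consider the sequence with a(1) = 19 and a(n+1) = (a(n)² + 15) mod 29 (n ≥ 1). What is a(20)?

We have a(1) = 19, a(2) = 28, a(3) = 16, a(4) = 10, a(5) = 28.
Since a(5) = a(2) = 28, the sequence is eventually periodic: after a pre-period of length 1 it cycles with period 3.
For n ≥ 2, a(n) depends only on (n - 2) mod 3. (20 - 2) mod 3 = 0, so a(20) = a(2) = 28.

28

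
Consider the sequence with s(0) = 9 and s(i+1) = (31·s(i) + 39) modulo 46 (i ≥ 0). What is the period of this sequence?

We have s(0) = 9; s(1) = 42; s(2) = 7; s(3) = 26; s(4) = 17; s(5) = 14; s(6) = 13; s(7) = 28; s(8) = 33; s(9) = 4; s(10) = 25; s(11) = 32; s(12) = 19; s(13) = 30; s(14) = 3; s(15) = 40; s(16) = 37; s(17) = 36; s(18) = 5; s(19) = 10; s(20) = 27; s(21) = 2; s(22) = 9.
Since s(22) = s(0) = 9, the sequence is periodic with period 22.

22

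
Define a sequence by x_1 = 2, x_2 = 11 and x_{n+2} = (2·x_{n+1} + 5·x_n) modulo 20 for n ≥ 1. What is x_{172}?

19

x_1 = 2, x_2 = 11, x_3 = 12, x_4 = 19, x_5 = 18, x_6 = 11, x_7 = 12.
Since (x_6, x_7) = (x_2, x_3) = (11, 12) (two consecutive terms determine the rest), the sequence is eventually periodic: after a pre-period of length 1 it cycles with period 4.
For n ≥ 2, x_n depends only on (n - 2) mod 4. (172 - 2) mod 4 = 2, so x_{172} = x_4 = 19.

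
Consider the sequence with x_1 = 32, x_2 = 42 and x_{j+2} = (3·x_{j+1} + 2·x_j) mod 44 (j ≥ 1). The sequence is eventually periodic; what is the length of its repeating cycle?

Computing terms: x_1 = 32, x_2 = 42, x_3 = 14, x_4 = 38, x_5 = 10, x_6 = 18, x_7 = 30, x_8 = 38, x_9 = 42, x_{10} = 26, x_{11} = 30, x_{12} = 10, x_{13} = 2, x_{14} = 26, x_{15} = 38, x_{16} = 34, x_{17} = 2, x_{18} = 30, x_{19} = 6, x_{20} = 34, x_{21} = 26, x_{22} = 14, x_{23} = 6, x_{24} = 2, x_{25} = 18, x_{26} = 14, x_{27} = 34, x_{28} = 42, x_{29} = 18, x_{30} = 6, x_{31} = 10, x_{32} = 42, x_{33} = 14.
Since (x_{32}, x_{33}) = (x_2, x_3) = (42, 14) (two consecutive terms determine the rest), the sequence is eventually periodic: after a pre-period of length 1 it cycles with period 30.

30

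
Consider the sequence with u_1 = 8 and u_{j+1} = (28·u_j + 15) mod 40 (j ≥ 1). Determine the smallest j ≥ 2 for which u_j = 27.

Computing terms: u_1 = 8; u_2 = 39; u_3 = 27; u_4 = 11; u_5 = 3; u_6 = 19; u_7 = 27.
Since u_7 = u_3 = 27, the sequence is eventually periodic: after a pre-period of length 2 it cycles with period 4.
The value 27 first appears (with j ≥ 2) at u_3.

3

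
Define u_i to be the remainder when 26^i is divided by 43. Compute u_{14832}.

35

Computing terms: u_1 = 26,  u_2 = 31,  u_3 = 32,  u_4 = 15,  u_5 = 3,  u_6 = 35,  u_7 = 7,  u_8 = 10,  u_9 = 2,  u_{10} = 9,  u_{11} = 19,  u_{12} = 21,  u_{13} = 30,  u_{14} = 6,  u_{15} = 27,  u_{16} = 14,  u_{17} = 20,  u_{18} = 4,  u_{19} = 18,  u_{20} = 38,  u_{21} = 42,  u_{22} = 17,  u_{23} = 12,  u_{24} = 11,  u_{25} = 28,  u_{26} = 40,  u_{27} = 8,  u_{28} = 36,  u_{29} = 33,  u_{30} = 41,  u_{31} = 34,  u_{32} = 24,  u_{33} = 22,  u_{34} = 13,  u_{35} = 37,  u_{36} = 16,  u_{37} = 29,  u_{38} = 23,  u_{39} = 39,  u_{40} = 25,  u_{41} = 5,  u_{42} = 1,  u_{43} = 26.
Since u_{43} = u_1 = 26, the sequence is periodic with period 42.
(14832 - 1) mod 42 = 5, so u_{14832} = u_6 = 35.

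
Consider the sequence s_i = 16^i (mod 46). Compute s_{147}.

Computing terms: s_0 = 1; s_1 = 16; s_2 = 26; s_3 = 2; s_4 = 32; s_5 = 6; s_6 = 4; s_7 = 18; s_8 = 12; s_9 = 8; s_{10} = 36; s_{11} = 24; s_{12} = 16.
Since s_{12} = s_1 = 16, the sequence is eventually periodic: after a pre-period of length 1 it cycles with period 11.
For i ≥ 1, s_i depends only on (i - 1) mod 11. (147 - 1) mod 11 = 3, so s_{147} = s_4 = 32.

32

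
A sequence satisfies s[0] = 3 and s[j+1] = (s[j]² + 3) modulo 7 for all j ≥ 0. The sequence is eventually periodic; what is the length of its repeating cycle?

3

Computing terms: s[0] = 3, s[1] = 5, s[2] = 0, s[3] = 3.
Since s[3] = s[0] = 3, the sequence is periodic with period 3.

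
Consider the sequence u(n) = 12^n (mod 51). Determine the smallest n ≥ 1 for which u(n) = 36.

6

u(0) = 1, u(1) = 12, u(2) = 42, u(3) = 45, u(4) = 30, u(5) = 3, u(6) = 36, u(7) = 24, u(8) = 33, u(9) = 39, u(10) = 9, u(11) = 6, u(12) = 21, u(13) = 48, u(14) = 15, u(15) = 27, u(16) = 18, u(17) = 12.
Since u(17) = u(1) = 12, the sequence is eventually periodic: after a pre-period of length 1 it cycles with period 16.
The value 36 first appears (with n ≥ 1) at u(6).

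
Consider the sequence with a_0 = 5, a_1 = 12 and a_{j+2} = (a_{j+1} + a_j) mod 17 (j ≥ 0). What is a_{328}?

12

a_0 = 5, a_1 = 12, a_2 = 0, a_3 = 12, a_4 = 12, a_5 = 7, a_6 = 2, a_7 = 9, a_8 = 11, a_9 = 3, a_{10} = 14, a_{11} = 0, a_{12} = 14, a_{13} = 14, a_{14} = 11, a_{15} = 8, a_{16} = 2, a_{17} = 10, a_{18} = 12, a_{19} = 5, a_{20} = 0, a_{21} = 5, a_{22} = 5, a_{23} = 10, a_{24} = 15, a_{25} = 8, a_{26} = 6, a_{27} = 14, a_{28} = 3, a_{29} = 0, a_{30} = 3, a_{31} = 3, a_{32} = 6, a_{33} = 9, a_{34} = 15, a_{35} = 7, a_{36} = 5, a_{37} = 12.
Since (a_{36}, a_{37}) = (a_0, a_1) = (5, 12) (two consecutive terms determine the rest), the sequence is periodic with period 36.
So a_{328} = a_{0 + ((328-0) mod 36)} = a_4 = 12.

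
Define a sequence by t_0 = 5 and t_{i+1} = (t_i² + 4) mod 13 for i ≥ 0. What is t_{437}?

t_0 = 5; t_1 = 3; t_2 = 0; t_3 = 4; t_4 = 7; t_5 = 1; t_6 = 5.
The sequence repeats with period 6.
So t_{437} = t_{0 + ((437-0) mod 6)} = t_5 = 1.

1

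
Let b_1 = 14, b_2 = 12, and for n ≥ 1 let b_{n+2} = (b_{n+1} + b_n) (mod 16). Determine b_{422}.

Listing terms: b_1 = 14,  b_2 = 12,  b_3 = 10,  b_4 = 6,  b_5 = 0,  b_6 = 6,  b_7 = 6,  b_8 = 12,  b_9 = 2,  b_{10} = 14,  b_{11} = 0,  b_{12} = 14,  b_{13} = 14,  b_{14} = 12.
The sequence repeats with period 12.
So b_{422} = b_{1 + ((422-1) mod 12)} = b_2 = 12.

12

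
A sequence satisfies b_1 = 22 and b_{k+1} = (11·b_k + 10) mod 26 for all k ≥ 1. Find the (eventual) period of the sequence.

We have b_1 = 22,  b_2 = 18,  b_3 = 0,  b_4 = 10,  b_5 = 16,  b_6 = 4,  b_7 = 2,  b_8 = 6,  b_9 = 24,  b_{10} = 14,  b_{11} = 8,  b_{12} = 20,  b_{13} = 22.
Since b_{13} = b_1 = 22, the sequence is periodic with period 12.

12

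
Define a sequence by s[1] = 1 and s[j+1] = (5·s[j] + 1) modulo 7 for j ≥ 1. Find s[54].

0

We have s[1] = 1; s[2] = 6; s[3] = 3; s[4] = 2; s[5] = 4; s[6] = 0; s[7] = 1.
Since s[7] = s[1] = 1, the sequence is periodic with period 6.
So s[54] = s[1 + ((54-1) mod 6)] = s[6] = 0.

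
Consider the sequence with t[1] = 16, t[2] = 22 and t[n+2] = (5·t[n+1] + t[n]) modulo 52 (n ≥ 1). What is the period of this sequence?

Computing terms: t[1] = 16,  t[2] = 22,  t[3] = 22,  t[4] = 28,  t[5] = 6,  t[6] = 6,  t[7] = 36,  t[8] = 30,  t[9] = 30,  t[10] = 24,  t[11] = 46,  t[12] = 46,  t[13] = 16,  t[14] = 22.
The sequence repeats with period 12.

12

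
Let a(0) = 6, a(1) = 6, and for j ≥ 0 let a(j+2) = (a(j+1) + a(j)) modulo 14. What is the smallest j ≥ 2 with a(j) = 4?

3

a(0) = 6, a(1) = 6, a(2) = 12, a(3) = 4, a(4) = 2, a(5) = 6, a(6) = 8, a(7) = 0, a(8) = 8, a(9) = 8, a(10) = 2, a(11) = 10, a(12) = 12, a(13) = 8, a(14) = 6, a(15) = 0, a(16) = 6, a(17) = 6.
Since (a(16), a(17)) = (a(0), a(1)) = (6, 6) (two consecutive terms determine the rest), the sequence is periodic with period 16.
The value 4 first appears (with j ≥ 2) at a(3).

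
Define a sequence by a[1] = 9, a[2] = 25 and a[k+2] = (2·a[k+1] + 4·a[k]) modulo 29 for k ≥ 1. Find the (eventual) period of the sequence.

28

We have a[1] = 9,  a[2] = 25,  a[3] = 28,  a[4] = 11,  a[5] = 18,  a[6] = 22,  a[7] = 0,  a[8] = 1,  a[9] = 2,  a[10] = 8,  a[11] = 24,  a[12] = 22,  a[13] = 24,  a[14] = 20,  a[15] = 20,  a[16] = 4,  a[17] = 1,  a[18] = 18,  a[19] = 11,  a[20] = 7,  a[21] = 0,  a[22] = 28,  a[23] = 27,  a[24] = 21,  a[25] = 5,  a[26] = 7,  a[27] = 5,  a[28] = 9,  a[29] = 9,  a[30] = 25.
Since (a[29], a[30]) = (a[1], a[2]) = (9, 25) (two consecutive terms determine the rest), the sequence is periodic with period 28.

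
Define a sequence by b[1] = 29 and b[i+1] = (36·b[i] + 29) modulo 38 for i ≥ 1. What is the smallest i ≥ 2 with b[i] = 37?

6

We have b[1] = 29, b[2] = 9, b[3] = 11, b[4] = 7, b[5] = 15, b[6] = 37, b[7] = 31, b[8] = 5, b[9] = 19, b[10] = 29.
Since b[10] = b[1] = 29, the sequence is periodic with period 9.
The value 37 first appears (with i ≥ 2) at b[6].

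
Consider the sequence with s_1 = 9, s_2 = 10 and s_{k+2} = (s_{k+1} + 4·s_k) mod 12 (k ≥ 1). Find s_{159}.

2

Computing terms: s_1 = 9, s_2 = 10, s_3 = 10, s_4 = 2, s_5 = 6, s_6 = 2, s_7 = 2, s_8 = 10, s_9 = 6, s_{10} = 10, s_{11} = 10.
Since (s_{10}, s_{11}) = (s_2, s_3) = (10, 10) (two consecutive terms determine the rest), the sequence is eventually periodic: after a pre-period of length 1 it cycles with period 8.
For k ≥ 2, s_k depends only on (k - 2) mod 8. (159 - 2) mod 8 = 5, so s_{159} = s_7 = 2.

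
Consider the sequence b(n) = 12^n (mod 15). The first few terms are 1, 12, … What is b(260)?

b(0) = 1,  b(1) = 12,  b(2) = 9,  b(3) = 3,  b(4) = 6,  b(5) = 12.
Since b(5) = b(1) = 12, the sequence is eventually periodic: after a pre-period of length 1 it cycles with period 4.
For n ≥ 1, b(n) depends only on (n - 1) mod 4. (260 - 1) mod 4 = 3, so b(260) = b(4) = 6.

6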